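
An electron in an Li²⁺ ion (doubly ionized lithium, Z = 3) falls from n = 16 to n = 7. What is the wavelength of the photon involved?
613.57541 nm

First, find the transition energy using E_n = -13.6057 Z² / n² eV:
E_16 = -13.6057 × 3² / 16² = -0.478325391 eV
E_7 = -13.6057 × 3² / 7² = -2.499006122 eV

Photon energy: |ΔE| = |E_7 - E_16| = 2.020680731 eV

Convert to wavelength using E = hc/λ with hc = 1239.84 eV·nm:
λ = hc/E = 1239.84 eV·nm / 2.020680731 eV
λ = 613.57541 nm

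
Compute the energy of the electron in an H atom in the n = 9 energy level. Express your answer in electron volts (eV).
-0.168 eV

The energy levels of a hydrogen-like atom are given by:
E_n = -13.6057 eV / n²

For n = 9:
E_9 = -13.6057 eV / 9²
E_9 = -13.6057 eV / 81
E_9 = -0.168 eV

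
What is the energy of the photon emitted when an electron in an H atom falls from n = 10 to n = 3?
1.3757 eV

The energy levels are E_n = -13.6057 eV / n².

Energy at n = 10: E_10 = -13.6057 / 10² = -0.1360570 eV
Energy at n = 3: E_3 = -13.6057 / 3² = -1.5117444 eV

For emission (electron falling to lower state), the photon energy is:
E_photon = E_10 - E_3 = |-0.1360570 - (-1.5117444)|
E_photon = 1.3757 eV

This energy is carried away by the emitted photon.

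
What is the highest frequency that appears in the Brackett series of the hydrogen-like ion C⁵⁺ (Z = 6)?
7.40215e+15 Hz

The series limit corresponds to the transition from n = ∞ to n = 4.
This is the highest energy (shortest wavelength) transition in the Brackett series.

E_∞ = 0 eV
E_4 = -13.6057 × 6² / 4² = -30.6128250 eV

Energy at series limit:
ΔE = E_∞ - E_4 = 0 - (-30.6128250) = 30.6128250 eV
E = 30.6128250 eV × (1.602177 × 10⁻¹⁹ J/eV) = 4.9047164e-18 J
f = E/h = 4.9047164e-18 J / (6.62607 × 10⁻³⁴ J·s) = 7.40215e+15 Hz

This energy equals the ionization energy from the n = 4 state of C⁵⁺.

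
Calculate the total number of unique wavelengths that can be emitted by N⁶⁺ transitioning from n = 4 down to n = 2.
3

The electron can occupy levels n = 2, 3, ..., 4 during de-excitation — that is m = 4 - 2 + 1 = 3 distinct levels.

The number of distinct spectral lines equals the number of ways to choose 2 of these m levels (each pair gives one possible emission transition):

Number of lines = m(m-1)/2 = 3×2/2 = 3

These correspond to all possible transitions between the 3 levels:
4 → 3, 4 → 2, 3 → 2

Each transition produces a photon with a unique energy (and thus wavelength). This count does not depend on Z.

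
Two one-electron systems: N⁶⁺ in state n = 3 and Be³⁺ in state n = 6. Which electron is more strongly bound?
N⁶⁺ at n = 3 (E = -74.0755 eV)

Using E_n = -13.6057 Z² / n² eV:

N⁶⁺ (Z = 7) at n = 3:
E = -13.6057 × 7² / 3² = -13.6057 × 49 / 9 = -74.0754778 eV

Be³⁺ (Z = 4) at n = 6:
E = -13.6057 × 4² / 6² = -13.6057 × 16 / 36 = -6.0469778 eV

Since -74.0754778 eV < -6.0469778 eV,
N⁶⁺ at n = 3 is more tightly bound (requires more energy to ionize).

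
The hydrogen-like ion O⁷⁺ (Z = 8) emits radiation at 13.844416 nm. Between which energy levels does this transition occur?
n = 11 → n = 3

First, find the photon energy from the wavelength (hc = 1239.84 eV·nm):
E = hc/λ = 1239.84 eV·nm / 13.844416 nm = 89.555240 eV

The energy levels of O⁷⁺ satisfy E_n = -13.6057 × 8² / n² eV, so an emission n_i → n_f releases
ΔE = 13.6057 × 8² × (1/n_f² − 1/n_i²) eV.

Setting ΔE equal to the photon energy:
1/n_f² − 1/n_i² = 89.555240 / (13.6057 × 8²) = 0.10284665

Since 1/n_i² must be positive, we need 1/n_f² > 0.10284665, i.e. n_f ≤ 3. For each allowed n_f, solve n_i = (1/n_f² − 0.10284665)^(−1/2) and check whether it is a whole number:
  n_f = 1: 1/n_i² = 1.00000000 − 0.10284665 = 0.89715335 → n_i = 1.056  (not an integer) ✗
  n_f = 2: 1/n_i² = 0.25000000 − 0.10284665 = 0.14715335 → n_i = 2.607  (not an integer) ✗
  n_f = 3: 1/n_i² = 0.11111111 − 0.10284665 = 0.00826446 → n_i = 11.000  → integer, n_i = 11 ✓

Only n_f = 3 gives an integer upper level, n_i = 11.

The transition is from n = 11 to n = 3 (emission).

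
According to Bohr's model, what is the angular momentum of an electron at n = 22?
2.32006e-33 J·s (or 22ℏ)

In the Bohr model, angular momentum is quantized:
L = nℏ

where ℏ = h/(2π) = 1.0545718e-34 J·s

For n = 22:
L = 22 × 1.0545718e-34 J·s
L = 2.32006e-33 J·s

This can also be written as L = 22ℏ.
The angular momentum is an integer multiple of the reduced Planck constant.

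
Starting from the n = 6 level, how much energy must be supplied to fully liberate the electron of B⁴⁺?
9.4484 eV

The ionization energy is the energy needed to remove the electron completely (n → ∞).

For a hydrogen-like ion with Z = 5, E_n = -13.6057 Z² / n² eV.

At n = 6: E_6 = -13.6057 × 5² / 6² = -9.4484028 eV
At n = ∞: E_∞ = 0 eV

Ionization energy = E_∞ - E_6 = 0 - (-9.4484028) = 9.4484028 eV
Ionization energy ≈ 9.4484 eV

This is also called the binding energy of the electron in state n = 6.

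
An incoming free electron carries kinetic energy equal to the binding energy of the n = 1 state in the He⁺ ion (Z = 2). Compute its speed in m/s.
4.3754e+06 m/s (or 1.46% of c)

The binding energy at n = 1 for He⁺ is:
E_1 = -13.6057 × 2²/1² = -54.422800 eV
|E_1| = 54.422800 eV

Convert to Joules:
KE = 54.422800 eV × (1.602177 × 10⁻¹⁹ J/eV) = 8.719496e-18 J

Using KE = ½mv²:
v = √(2·KE/m_e)
v = √(2 × 8.719496e-18 J / 9.10938 × 10⁻³¹ kg)
v = 4.3754e+06 m/s

This is approximately 1.46% the speed of light.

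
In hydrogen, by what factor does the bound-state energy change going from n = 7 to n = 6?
1.361

Using E_n = -13.6057 Z² / n² eV with Z = 1:

E_6 = -13.6057 / 6² = -13.6057 / 36 = -0.377936111 eV
E_7 = -13.6057 / 7² = -13.6057 / 49 = -0.277667347 eV

The ratio is:
E_6/E_7 = (-0.377936111) / (-0.277667347)
E_6/E_7 = (-13.6057/36) / (-13.6057/49)
E_6/E_7 = 49/36
E_6/E_7 = 1.361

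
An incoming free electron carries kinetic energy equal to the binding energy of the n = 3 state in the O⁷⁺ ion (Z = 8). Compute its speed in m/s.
5.834e+06 m/s (or 1.945960% of c)

The binding energy at n = 3 for O⁷⁺ is:
E_3 = -13.6057 × 8²/3² = -96.75164444 eV
|E_3| = 96.75164444 eV

Convert to Joules:
KE = 96.75164444 eV × (1.602177 × 10⁻¹⁹ J/eV) = 1.55013e-17 J

Using KE = ½mv²:
v = √(2·KE/m_e)
v = √(2 × 1.55013e-17 J / 9.10938 × 10⁻³¹ kg)
v = 5.834e+06 m/s

This is approximately 1.945960% the speed of light.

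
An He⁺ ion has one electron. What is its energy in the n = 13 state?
-0.322028 eV

For hydrogen-like ions, the energy levels scale with Z²:
E_n = -13.6057 Z² / n² eV

For He⁺ (Z = 2) at n = 13:
E_13 = -13.6057 × 2² / 13²
E_13 = -13.6057 × 4 / 169
E_13 = -54.4228 / 169
E_13 = -0.322028 eV

The energy is 4 times more negative than hydrogen at the same n due to the stronger nuclear charge.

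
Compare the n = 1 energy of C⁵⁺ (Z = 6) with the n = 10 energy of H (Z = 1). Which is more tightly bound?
C⁵⁺ at n = 1 (E = -489.805 eV)

Using E_n = -13.6057 Z² / n² eV:

C⁵⁺ (Z = 6) at n = 1:
E = -13.6057 × 6² / 1² = -13.6057 × 36 / 1 = -489.805200 eV

H (Z = 1) at n = 10:
E = -13.6057 × 1² / 10² = -13.6057 × 1 / 100 = -0.136057 eV

Since -489.805200 eV < -0.136057 eV,
C⁵⁺ at n = 1 is more tightly bound (requires more energy to ionize).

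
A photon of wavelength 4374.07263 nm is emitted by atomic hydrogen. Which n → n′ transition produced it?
n = 12 → n = 6

First, find the photon energy from the wavelength (hc = 1239.84 eV·nm):
E = hc/λ = 1239.84 eV·nm / 4374.07263 nm = 0.28345208 eV

The energy levels of hydrogen satisfy E_n = -13.6057 / n² eV, so an emission n_i → n_f releases
ΔE = 13.6057 × (1/n_f² − 1/n_i²) eV.

Setting ΔE equal to the photon energy:
1/n_f² − 1/n_i² = 0.28345208 / 13.6057 = 0.020833333

Since 1/n_i² must be positive, we need 1/n_f² > 0.020833333, i.e. n_f ≤ 6. For each allowed n_f, solve n_i = (1/n_f² − 0.020833333)^(−1/2) and check whether it is a whole number:
  n_f = 1: 1/n_i² = 1.000000000 − 0.020833333 = 0.979166667 → n_i = 1.011  (not an integer) ✗
  n_f = 2: 1/n_i² = 0.250000000 − 0.020833333 = 0.229166667 → n_i = 2.089  (not an integer) ✗
  n_f = 3: 1/n_i² = 0.111111111 − 0.020833333 = 0.090277778 → n_i = 3.328  (not an integer) ✗
  n_f = 4: 1/n_i² = 0.062500000 − 0.020833333 = 0.041666667 → n_i = 4.899  (not an integer) ✗
  n_f = 5: 1/n_i² = 0.040000000 − 0.020833333 = 0.019166667 → n_i = 7.223  (not an integer) ✗
  n_f = 6: 1/n_i² = 0.027777778 − 0.020833333 = 0.006944445 → n_i = 12.000  → integer, n_i = 12 ✓

Only n_f = 6 gives an integer upper level, n_i = 12.

The transition is from n = 12 to n = 6 (emission).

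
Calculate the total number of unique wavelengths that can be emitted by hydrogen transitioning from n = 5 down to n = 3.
3

The electron can occupy levels n = 3, 4, ..., 5 during de-excitation — that is m = 5 - 3 + 1 = 3 distinct levels.

The number of distinct spectral lines equals the number of ways to choose 2 of these m levels (each pair gives one possible emission transition):

Number of lines = m(m-1)/2 = 3×2/2 = 3

These correspond to all possible transitions between the 3 levels:
5 → 4, 5 → 3, 4 → 3

Each transition produces a photon with a unique energy (and thus wavelength). This count does not depend on Z.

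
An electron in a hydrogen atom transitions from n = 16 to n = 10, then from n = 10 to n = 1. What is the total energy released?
13.55 eV

The energy levels of hydrogen are E_n = -13.6057 / n² eV.

First transition (16 → 10):
ΔE₁ = |E_10 - E_16|
ΔE₁ = |-0.13605700 - (-0.05314727)| = 0.08291 eV

Second transition (10 → 1):
ΔE₂ = |E_1 - E_10|
ΔE₂ = |-13.60570000 - (-0.13605700)| = 13.46964 eV

Total energy released:
E_total = ΔE₁ + ΔE₂ = 0.08291 + 13.46964 = 13.55 eV

Note: This equals the direct transition 16 → 1: 13.55 eV ✓
Energy is conserved regardless of the path taken.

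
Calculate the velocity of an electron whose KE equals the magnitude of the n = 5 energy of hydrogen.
4.375e+05 m/s (or 0.145947% of c)

The binding energy at n = 5 for hydrogen is:
E_5 = -13.6057/5² = -0.54422800 eV
|E_5| = 0.54422800 eV

Convert to Joules:
KE = 0.54422800 eV × (1.602177 × 10⁻¹⁹ J/eV) = 8.71950e-20 J

Using KE = ½mv²:
v = √(2·KE/m_e)
v = √(2 × 8.71950e-20 J / 9.10938 × 10⁻³¹ kg)
v = 4.375e+05 m/s

This is approximately 0.145947% the speed of light.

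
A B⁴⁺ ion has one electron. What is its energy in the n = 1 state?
-340.14 eV

For hydrogen-like ions, the energy levels scale with Z²:
E_n = -13.6057 Z² / n² eV

For B⁴⁺ (Z = 5) at n = 1:
E_1 = -13.6057 × 5² / 1²
E_1 = -13.6057 × 25 / 1
E_1 = -340.1425 / 1
E_1 = -340.14 eV

The energy is 25 times more negative than hydrogen at the same n due to the stronger nuclear charge.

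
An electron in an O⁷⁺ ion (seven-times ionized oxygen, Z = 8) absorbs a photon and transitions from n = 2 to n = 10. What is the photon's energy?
208.984 eV

The energy levels of a hydrogen-like atom are E_n = -13.6057 Z² eV / n².

Energy at n = 2: E_2 = -13.6057 × 8² / 2² = -217.691200 eV
Energy at n = 10: E_10 = -13.6057 × 8² / 10² = -8.707648 eV

The excitation energy is the difference:
ΔE = E_10 - E_2
ΔE = -8.707648 - (-217.691200)
ΔE = 208.984 eV

Since this is positive, energy must be absorbed (photon absorption).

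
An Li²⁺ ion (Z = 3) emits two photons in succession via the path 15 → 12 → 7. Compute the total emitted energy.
1.95 eV

The energy levels of Li²⁺ are E_n = -13.6057 × 3² / n² eV.

First transition (15 → 12):
ΔE₁ = |E_12 - E_15|
ΔE₁ = |-0.85035625 - (-0.54422800)| = 0.30613 eV

Second transition (12 → 7):
ΔE₂ = |E_7 - E_12|
ΔE₂ = |-2.49900612 - (-0.85035625)| = 1.64865 eV

Total energy released:
E_total = ΔE₁ + ΔE₂ = 0.30613 + 1.64865 = 1.95 eV

Note: This equals the direct transition 15 → 7: 1.95 eV ✓
Energy is conserved regardless of the path taken.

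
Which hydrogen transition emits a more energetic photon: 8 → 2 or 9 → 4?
8 → 2

Calculate the energy for each transition:

Transition 8 → 2:
ΔE₁ = |E_2 - E_8| = |-13.6057/2² - (-13.6057/8²)|
ΔE₁ = |-3.40142500 - (-0.21258906)| = 3.18884 eV

Transition 9 → 4:
ΔE₂ = |E_4 - E_9| = |-13.6057/4² - (-13.6057/9²)|
ΔE₂ = |-0.85035625 - (-0.16797160)| = 0.68238 eV

Since 3.18884 eV > 0.68238 eV, the transition 8 → 2 emits the more energetic photon.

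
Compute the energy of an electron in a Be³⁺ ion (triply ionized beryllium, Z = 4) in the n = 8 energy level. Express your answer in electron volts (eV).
-3.401425 eV

The energy levels of a hydrogen-like atom are given by:
E_n = -13.6057 Z² / n² eV  (with Z = 4 for Be³⁺)

For n = 8:
E_8 = -13.6057 × 4² / 8²
E_8 = -13.6057 × 16 / 64
E_8 = -3.401425 eV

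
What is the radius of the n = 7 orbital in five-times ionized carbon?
0.432161 nm (or 4.321614 Å)

The Bohr radius formula is:
r_n = n² a₀ / Z

where a₀ = 0.052917721 nm is the Bohr radius.

For C⁵⁺ (Z = 6) at n = 7:
r_7 = 7² × 0.052917721 nm / 6
r_7 = 49 × 0.052917721 nm / 6
r_7 = 2.5929683 nm / 6
r_7 = 0.432161 nm

The electron orbits at approximately 0.432161 nm from the nucleus.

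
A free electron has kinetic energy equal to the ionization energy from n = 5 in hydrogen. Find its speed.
4.3754e+05 m/s (or 0.1459% of c)

The binding energy at n = 5 for hydrogen is:
E_5 = -13.6057/5² = -0.54422800 eV
|E_5| = 0.54422800 eV

Convert to Joules:
KE = 0.54422800 eV × (1.602177 × 10⁻¹⁹ J/eV) = 8.719496e-20 J

Using KE = ½mv²:
v = √(2·KE/m_e)
v = √(2 × 8.719496e-20 J / 9.10938 × 10⁻³¹ kg)
v = 4.3754e+05 m/s

This is approximately 0.1459% the speed of light.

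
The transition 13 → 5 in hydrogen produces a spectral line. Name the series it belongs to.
Pfund series

The spectral series in hydrogen are named based on the final (lower) energy level:
- Lyman series: n_final = 1 (ultraviolet)
- Balmer series: n_final = 2 (visible/near-UV)
- Paschen series: n_final = 3 (infrared)
- Brackett series: n_final = 4 (infrared)
- Pfund series: n_final = 5 (far infrared)

Since this transition ends at n = 5, it belongs to the Pfund series.

For reference, this 13 → 5 line has photon energy
ΔE = 13.6057 eV × (1/5² - 1/13²) = 0.46372089941 eV,
corresponding to wavelength λ = hc/ΔE = 1239.84 eV·nm / 0.46372089941 eV = 2673.67721 nm in the far infrared region.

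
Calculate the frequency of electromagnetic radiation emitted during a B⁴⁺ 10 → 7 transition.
8.56031e+14 Hz

First, find the transition energy:
E_10 = -13.6057 × 5² / 10² = -3.40142500 eV
E_7 = -13.6057 × 5² / 7² = -6.94168367 eV
|ΔE| = |E_7 - E_10| = 3.54025867 eV

Convert to Joules: E = 3.54025867 eV × (1.602177 × 10⁻¹⁹ J/eV) = 5.6721210e-19 J

Using E = hf:
f = E/h = 5.6721210e-19 J / (6.62607 × 10⁻³⁴ J·s)
f = 8.56031e+14 Hz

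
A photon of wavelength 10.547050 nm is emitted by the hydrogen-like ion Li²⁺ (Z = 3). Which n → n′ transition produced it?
n = 5 → n = 1

First, find the photon energy from the wavelength (hc = 1239.84 eV·nm):
E = hc/λ = 1239.84 eV·nm / 10.547050 nm = 117.55325 eV

The energy levels of Li²⁺ satisfy E_n = -13.6057 × 3² / n² eV, so an emission n_i → n_f releases
ΔE = 13.6057 × 3² × (1/n_f² − 1/n_i²) eV.

Setting ΔE equal to the photon energy:
1/n_f² − 1/n_i² = 117.55325 / (13.6057 × 3²) = 0.96000002

Since 1/n_i² must be positive, we need 1/n_f² > 0.96000002, i.e. n_f ≤ 1. For each allowed n_f, solve n_i = (1/n_f² − 0.96000002)^(−1/2) and check whether it is a whole number:
  n_f = 1: 1/n_i² = 1.00000000 − 0.96000002 = 0.03999998 → n_i = 5.000  → integer, n_i = 5 ✓

Only n_f = 1 gives an integer upper level, n_i = 5.

The transition is from n = 5 to n = 1 (emission).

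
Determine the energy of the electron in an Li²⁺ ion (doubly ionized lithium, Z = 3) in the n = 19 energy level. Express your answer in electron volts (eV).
-0.339200 eV

The energy levels of a hydrogen-like atom are given by:
E_n = -13.6057 Z² / n² eV  (with Z = 3 for Li²⁺)

For n = 19:
E_19 = -13.6057 × 3² / 19²
E_19 = -13.6057 × 9 / 361
E_19 = -0.339200 eV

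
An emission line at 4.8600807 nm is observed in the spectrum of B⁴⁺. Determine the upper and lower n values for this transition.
n = 2 → n = 1

First, find the photon energy from the wavelength (hc = 1239.84 eV·nm):
E = hc/λ = 1239.84 eV·nm / 4.8600807 nm = 255.10688 eV

The energy levels of B⁴⁺ satisfy E_n = -13.6057 × 5² / n² eV, so an emission n_i → n_f releases
ΔE = 13.6057 × 5² × (1/n_f² − 1/n_i²) eV.

Setting ΔE equal to the photon energy:
1/n_f² − 1/n_i² = 255.10688 / (13.6057 × 5²) = 0.75000001

Since 1/n_i² must be positive, we need 1/n_f² > 0.75000001, i.e. n_f ≤ 1. For each allowed n_f, solve n_i = (1/n_f² − 0.75000001)^(−1/2) and check whether it is a whole number:
  n_f = 1: 1/n_i² = 1.00000000 − 0.75000001 = 0.24999999 → n_i = 2.000  → integer, n_i = 2 ✓

Only n_f = 1 gives an integer upper level, n_i = 2.

The transition is from n = 2 to n = 1 (emission).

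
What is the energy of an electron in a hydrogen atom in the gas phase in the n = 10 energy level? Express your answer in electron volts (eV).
-0.136 eV

The energy levels of a hydrogen-like atom are given by:
E_n = -13.6057 eV / n²

For n = 10:
E_10 = -13.6057 eV / 10²
E_10 = -13.6057 eV / 100
E_10 = -0.136 eV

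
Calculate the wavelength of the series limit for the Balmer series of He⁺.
91.127 nm

The series limit corresponds to the transition from n = ∞ to n = 2.
This is the highest energy (shortest wavelength) transition in the Balmer series.

E_∞ = 0 eV
E_2 = -13.6057 × 2² / 2² = -13.60570 eV

Energy at series limit:
ΔE = E_∞ - E_2 = 0 - (-13.60570) = 13.60570 eV
λ = hc/E = 1239.84 eV·nm / 13.60570 eV = 91.127 nm

This energy equals the ionization energy from the n = 2 state of He⁺.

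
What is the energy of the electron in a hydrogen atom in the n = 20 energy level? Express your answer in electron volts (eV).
-0.0340 eV

The energy levels of a hydrogen-like atom are given by:
E_n = -13.6057 eV / n²

For n = 20:
E_20 = -13.6057 eV / 20²
E_20 = -13.6057 eV / 400
E_20 = -0.0340 eV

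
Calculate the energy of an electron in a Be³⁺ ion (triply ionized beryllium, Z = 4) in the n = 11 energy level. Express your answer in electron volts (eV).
-1.7991 eV

The energy levels of a hydrogen-like atom are given by:
E_n = -13.6057 Z² / n² eV  (with Z = 4 for Be³⁺)

For n = 11:
E_11 = -13.6057 × 4² / 11²
E_11 = -13.6057 × 16 / 121
E_11 = -1.7991 eV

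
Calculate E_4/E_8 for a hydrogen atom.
4.00000

Using E_n = -13.6057 Z² / n² eV with Z = 1:

E_4 = -13.6057 / 4² = -13.6057 / 16 = -0.85035625000 eV
E_8 = -13.6057 / 8² = -13.6057 / 64 = -0.21258906250 eV

The ratio is:
E_4/E_8 = (-0.85035625000) / (-0.21258906250)
E_4/E_8 = (-13.6057/16) / (-13.6057/64)
E_4/E_8 = 64/16
E_4/E_8 = 4.00000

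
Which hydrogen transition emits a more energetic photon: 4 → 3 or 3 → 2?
3 → 2

Calculate the energy for each transition:

Transition 4 → 3:
ΔE₁ = |E_3 - E_4| = |-13.6057/3² - (-13.6057/4²)|
ΔE₁ = |-1.511744444444 - (-0.850356250000)| = 0.661388194 eV

Transition 3 → 2:
ΔE₂ = |E_2 - E_3| = |-13.6057/2² - (-13.6057/3²)|
ΔE₂ = |-3.401425000000 - (-1.511744444444)| = 1.889680556 eV

Since 1.889680556 eV > 0.661388194 eV, the transition 3 → 2 emits the more energetic photon.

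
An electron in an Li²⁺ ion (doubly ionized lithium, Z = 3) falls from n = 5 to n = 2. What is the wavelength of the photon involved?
48.215 nm

First, find the transition energy using E_n = -13.6057 Z² / n² eV:
E_5 = -13.6057 × 3² / 5² = -4.89805 eV
E_2 = -13.6057 × 3² / 2² = -30.61283 eV

Photon energy: |ΔE| = |E_2 - E_5| = 25.71478 eV

Convert to wavelength using E = hc/λ with hc = 1239.84 eV·nm:
λ = hc/E = 1239.84 eV·nm / 25.71478 eV
λ = 48.215 nm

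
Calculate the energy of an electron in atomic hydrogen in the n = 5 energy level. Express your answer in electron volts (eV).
-0.54 eV

The energy levels of a hydrogen-like atom are given by:
E_n = -13.6057 eV / n²

For n = 5:
E_5 = -13.6057 eV / 5²
E_5 = -13.6057 eV / 25
E_5 = -0.54 eV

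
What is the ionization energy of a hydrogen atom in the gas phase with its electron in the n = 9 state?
0.16797 eV

The ionization energy is the energy needed to remove the electron completely (n → ∞).

For hydrogen, E_n = -13.6057 eV / n².

At n = 9: E_9 = -13.6057 / 9² = -0.16797160 eV
At n = ∞: E_∞ = 0 eV

Ionization energy = E_∞ - E_9 = 0 - (-0.16797160) = 0.16797160 eV
Ionization energy ≈ 0.16797 eV

This is also called the binding energy of the electron in state n = 9.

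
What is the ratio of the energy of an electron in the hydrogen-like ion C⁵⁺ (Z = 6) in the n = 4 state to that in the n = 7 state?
3.0625

Using E_n = -13.6057 Z² / n² eV with Z = 6:

E_4 = -13.6057 × 6² / 4² = -489.8052 / 16 = -30.612825000 eV
E_7 = -13.6057 × 6² / 7² = -489.8052 / 49 = -9.996024490 eV

The ratio is:
E_4/E_7 = (-30.612825000) / (-9.996024490)
E_4/E_7 = (-489.8052/16) / (-489.8052/49)
E_4/E_7 = 49/16
E_4/E_7 = 3.0625
(Note: the Z² factors cancel in the ratio.)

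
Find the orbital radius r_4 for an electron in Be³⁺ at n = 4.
0.2117 nm (or 2.1167 Å)

The Bohr radius formula is:
r_n = n² a₀ / Z

where a₀ = 0.0529177 nm is the Bohr radius.

For Be³⁺ (Z = 4) at n = 4:
r_4 = 4² × 0.0529177 nm / 4
r_4 = 16 × 0.0529177 nm / 4
r_4 = 0.84668 nm / 4
r_4 = 0.2117 nm

The electron orbits at approximately 0.2117 nm from the nucleus.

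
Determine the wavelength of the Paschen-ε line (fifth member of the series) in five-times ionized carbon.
26.510 nm

The lines of a series are numbered from the longest wavelength (smallest ΔE) outward; the fifth line is the transition from n = n_f + 5 to n_f.
The Paschen series has all transitions ending at n_f = 3.

For C⁵⁺ (Z = 6), the fifth line (ε-line) is the jump from n = 8 to n = 3:
E_8 = -13.6057 × 6² / 8² = -7.65321 eV
E_3 = -13.6057 × 6² / 3² = -54.42280 eV
ΔE = E_8 - E_3 = 46.76959 eV

λ = hc/E = 1239.84 eV·nm / 46.76959 eV
λ = 26.510 nm

This is the ε-line of the Paschen series in C⁵⁺.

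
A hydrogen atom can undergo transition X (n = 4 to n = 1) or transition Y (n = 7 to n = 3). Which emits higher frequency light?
4 → 1

Calculate the energy for each transition:

Transition 4 → 1:
ΔE₁ = |E_1 - E_4| = |-13.6057/1² - (-13.6057/4²)|
ΔE₁ = |-13.60570000000 - (-0.85035625000)| = 12.75534375 eV

Transition 7 → 3:
ΔE₂ = |E_3 - E_7| = |-13.6057/3² - (-13.6057/7²)|
ΔE₂ = |-1.51174444444 - (-0.27766734694)| = 1.23407710 eV

Since 12.75534375 eV > 1.23407710 eV, the transition 4 → 1 emits the more energetic photon.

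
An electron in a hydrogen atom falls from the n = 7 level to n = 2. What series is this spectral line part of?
Balmer series

The spectral series in hydrogen are named based on the final (lower) energy level:
- Lyman series: n_final = 1 (ultraviolet)
- Balmer series: n_final = 2 (visible/near-UV)
- Paschen series: n_final = 3 (infrared)
- Brackett series: n_final = 4 (infrared)
- Pfund series: n_final = 5 (far infrared)

Since this transition ends at n = 2, it belongs to the Balmer series.

For reference, this 7 → 2 line has photon energy
ΔE = 13.6057 eV × (1/2² - 1/7²) = 3.12375765 eV,
corresponding to wavelength λ = hc/ΔE = 1239.84 eV·nm / 3.12375765 eV = 396.9066 nm in the visible/near-UV region.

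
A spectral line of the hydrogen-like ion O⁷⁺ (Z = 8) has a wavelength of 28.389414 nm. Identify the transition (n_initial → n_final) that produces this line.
n = 9 → n = 4

First, find the photon energy from the wavelength (hc = 1239.84 eV·nm):
E = hc/λ = 1239.84 eV·nm / 28.389414 nm = 43.672617 eV

The energy levels of O⁷⁺ satisfy E_n = -13.6057 × 8² / n² eV, so an emission n_i → n_f releases
ΔE = 13.6057 × 8² × (1/n_f² − 1/n_i²) eV.

Setting ΔE equal to the photon energy:
1/n_f² − 1/n_i² = 43.672617 / (13.6057 × 8²) = 0.050154321

Since 1/n_i² must be positive, we need 1/n_f² > 0.050154321, i.e. n_f ≤ 4. For each allowed n_f, solve n_i = (1/n_f² − 0.050154321)^(−1/2) and check whether it is a whole number:
  n_f = 1: 1/n_i² = 1.000000000 − 0.050154321 = 0.949845679 → n_i = 1.026  (not an integer) ✗
  n_f = 2: 1/n_i² = 0.250000000 − 0.050154321 = 0.199845679 → n_i = 2.237  (not an integer) ✗
  n_f = 3: 1/n_i² = 0.111111111 − 0.050154321 = 0.060956790 → n_i = 4.050  (not an integer) ✗
  n_f = 4: 1/n_i² = 0.062500000 − 0.050154321 = 0.012345679 → n_i = 9.000  → integer, n_i = 9 ✓

Only n_f = 4 gives an integer upper level, n_i = 9.

The transition is from n = 9 to n = 4 (emission).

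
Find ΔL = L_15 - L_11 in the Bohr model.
4.21829e-34 J·s (or 4ℏ)

In the Bohr model, L_n = nℏ where ℏ = 1.0545718e-34 J·s.

L_15 = 15ℏ = 1.5818577e-33 J·s
L_11 = 11ℏ = 1.1600290e-33 J·s

ΔL = L_15 - L_11 = (15 - 11)ℏ = 4ℏ
ΔL = 4 × 1.0545718e-34 J·s = 4.21829e-34 J·s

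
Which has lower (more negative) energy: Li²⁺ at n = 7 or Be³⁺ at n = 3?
Be³⁺ at n = 3 (E = -24.187911 eV)

Using E_n = -13.6057 Z² / n² eV:

Li²⁺ (Z = 3) at n = 7:
E = -13.6057 × 3² / 7² = -13.6057 × 9 / 49 = -2.499006122 eV

Be³⁺ (Z = 4) at n = 3:
E = -13.6057 × 4² / 3² = -13.6057 × 16 / 9 = -24.187911111 eV

Since -24.187911111 eV < -2.499006122 eV,
Be³⁺ at n = 3 is more tightly bound (requires more energy to ionize).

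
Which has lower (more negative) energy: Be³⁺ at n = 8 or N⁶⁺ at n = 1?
N⁶⁺ at n = 1 (E = -666.679 eV)

Using E_n = -13.6057 Z² / n² eV:

Be³⁺ (Z = 4) at n = 8:
E = -13.6057 × 4² / 8² = -13.6057 × 16 / 64 = -3.401425 eV

N⁶⁺ (Z = 7) at n = 1:
E = -13.6057 × 7² / 1² = -13.6057 × 49 / 1 = -666.679300 eV

Since -666.679300 eV < -3.401425 eV,
N⁶⁺ at n = 1 is more tightly bound (requires more energy to ionize).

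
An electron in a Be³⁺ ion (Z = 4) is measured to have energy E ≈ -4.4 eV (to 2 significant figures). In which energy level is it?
n = 7

The exact energy levels follow E_n = -13.6057 Z² / n² eV with Z = 4.

The measured value (-4.4 eV) is reported to only 2 significant figures, so we must test candidate n values and see which one matches to that precision.

Candidate energies:
  n = 5:  E = -13.6057 × 4² / 5² = -8.70765 eV
  n = 6:  E = -13.6057 × 4² / 6² = -6.04698 eV
  n = 7:  E = -13.6057 × 4² / 7² = -4.44268 eV  ← matches
  n = 8:  E = -13.6057 × 4² / 8² = -3.40143 eV
  n = 9:  E = -13.6057 × 4² / 9² = -2.68755 eV

Checking against the measurement of -4.4 eV (2 sig figs), only n = 7 agrees:
E_7 = -4.44268 eV, which rounds to -4.4 eV ✓

Therefore n = 7.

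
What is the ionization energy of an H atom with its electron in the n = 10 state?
0.13606 eV

The ionization energy is the energy needed to remove the electron completely (n → ∞).

For hydrogen, E_n = -13.6057 eV / n².

At n = 10: E_10 = -13.6057 / 10² = -0.13605700 eV
At n = ∞: E_∞ = 0 eV

Ionization energy = E_∞ - E_10 = 0 - (-0.13605700) = 0.13605700 eV
Ionization energy ≈ 0.13606 eV

This is also called the binding energy of the electron in state n = 10.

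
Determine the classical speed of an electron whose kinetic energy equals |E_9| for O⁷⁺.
1.9446e+06 m/s (or 0.6487% of c)

The binding energy at n = 9 for O⁷⁺ is:
E_9 = -13.6057 × 8²/9² = -10.750183 eV
|E_9| = 10.750183 eV

Convert to Joules:
KE = 10.750183 eV × (1.602177 × 10⁻¹⁹ J/eV) = 1.722370e-18 J

Using KE = ½mv²:
v = √(2·KE/m_e)
v = √(2 × 1.722370e-18 J / 9.10938 × 10⁻³¹ kg)
v = 1.9446e+06 m/s

This is approximately 0.6487% the speed of light.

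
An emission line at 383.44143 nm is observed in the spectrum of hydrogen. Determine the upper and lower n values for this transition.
n = 9 → n = 2

First, find the photon energy from the wavelength (hc = 1239.84 eV·nm):
E = hc/λ = 1239.84 eV·nm / 383.44143 nm = 3.2334534 eV

The energy levels of hydrogen satisfy E_n = -13.6057 / n² eV, so an emission n_i → n_f releases
ΔE = 13.6057 × (1/n_f² − 1/n_i²) eV.

Setting ΔE equal to the photon energy:
1/n_f² − 1/n_i² = 3.2334534 / 13.6057 = 0.23765432

Since 1/n_i² must be positive, we need 1/n_f² > 0.23765432, i.e. n_f ≤ 2. For each allowed n_f, solve n_i = (1/n_f² − 0.23765432)^(−1/2) and check whether it is a whole number:
  n_f = 1: 1/n_i² = 1.00000000 − 0.23765432 = 0.76234568 → n_i = 1.145  (not an integer) ✗
  n_f = 2: 1/n_i² = 0.25000000 − 0.23765432 = 0.01234568 → n_i = 9.000  → integer, n_i = 9 ✓

Only n_f = 2 gives an integer upper level, n_i = 9.

The transition is from n = 9 to n = 2 (emission).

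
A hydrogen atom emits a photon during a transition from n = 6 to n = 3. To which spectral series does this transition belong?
Paschen series

The spectral series in hydrogen are named based on the final (lower) energy level:
- Lyman series: n_final = 1 (ultraviolet)
- Balmer series: n_final = 2 (visible/near-UV)
- Paschen series: n_final = 3 (infrared)
- Brackett series: n_final = 4 (infrared)
- Pfund series: n_final = 5 (far infrared)

Since this transition ends at n = 3, it belongs to the Paschen series.

For reference, this 6 → 3 line has photon energy
ΔE = 13.6057 eV × (1/3² - 1/6²) = 1.1338083333 eV,
corresponding to wavelength λ = hc/ΔE = 1239.84 eV·nm / 1.1338083333 eV = 1093.51816 nm in the infrared region.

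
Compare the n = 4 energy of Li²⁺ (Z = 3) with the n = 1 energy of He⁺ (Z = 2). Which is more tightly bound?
He⁺ at n = 1 (E = -54.423 eV)

Using E_n = -13.6057 Z² / n² eV:

Li²⁺ (Z = 3) at n = 4:
E = -13.6057 × 3² / 4² = -13.6057 × 9 / 16 = -7.653206 eV

He⁺ (Z = 2) at n = 1:
E = -13.6057 × 2² / 1² = -13.6057 × 4 / 1 = -54.422800 eV

Since -54.422800 eV < -7.653206 eV,
He⁺ at n = 1 is more tightly bound (requires more energy to ionize).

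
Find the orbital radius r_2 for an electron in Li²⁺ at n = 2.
0.070557 nm (or 0.705570 Å)

The Bohr radius formula is:
r_n = n² a₀ / Z

where a₀ = 0.052917721 nm is the Bohr radius.

For Li²⁺ (Z = 3) at n = 2:
r_2 = 2² × 0.052917721 nm / 3
r_2 = 4 × 0.052917721 nm / 3
r_2 = 0.2116709 nm / 3
r_2 = 0.070557 nm

The electron orbits at approximately 0.070557 nm from the nucleus.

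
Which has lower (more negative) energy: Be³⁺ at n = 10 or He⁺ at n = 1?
He⁺ at n = 1 (E = -54.4228 eV)

Using E_n = -13.6057 Z² / n² eV:

Be³⁺ (Z = 4) at n = 10:
E = -13.6057 × 4² / 10² = -13.6057 × 16 / 100 = -2.1769120 eV

He⁺ (Z = 2) at n = 1:
E = -13.6057 × 2² / 1² = -13.6057 × 4 / 1 = -54.4228000 eV

Since -54.4228000 eV < -2.1769120 eV,
He⁺ at n = 1 is more tightly bound (requires more energy to ionize).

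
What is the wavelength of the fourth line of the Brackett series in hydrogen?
1944.0323 nm

The lines of a series are numbered from the longest wavelength (smallest ΔE) outward; the fourth line is the transition from n = n_f + 4 to n_f.
The Brackett series has all transitions ending at n_f = 4.

For H, the fourth line (δ-line) is the jump from n = 8 to n = 4:
E_8 = -13.6057 / 8² = -0.2125890625 eV
E_4 = -13.6057 / 4² = -0.8503562500 eV
ΔE = E_8 - E_4 = 0.6377671875 eV

λ = hc/E = 1239.84 eV·nm / 0.6377671875 eV
λ = 1944.0323 nm

This is the δ-line of the Brackett series in H.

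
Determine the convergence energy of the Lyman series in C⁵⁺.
489.80520 eV

The series limit corresponds to the transition from n = ∞ to n = 1.
This is the highest energy (shortest wavelength) transition in the Lyman series.

E_∞ = 0 eV
E_1 = -13.6057 × 6² / 1² = -489.80520 eV

Energy at series limit:
ΔE = E_∞ - E_1 = 0 - (-489.80520) = 489.80520 eV

This energy equals the ionization energy from the n = 1 state of C⁵⁺.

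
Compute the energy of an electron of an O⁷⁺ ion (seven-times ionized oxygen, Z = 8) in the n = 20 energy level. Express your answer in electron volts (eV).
-2.1769 eV

The energy levels of a hydrogen-like atom are given by:
E_n = -13.6057 Z² / n² eV  (with Z = 8 for O⁷⁺)

For n = 20:
E_20 = -13.6057 × 8² / 20²
E_20 = -13.6057 × 64 / 400
E_20 = -2.1769 eV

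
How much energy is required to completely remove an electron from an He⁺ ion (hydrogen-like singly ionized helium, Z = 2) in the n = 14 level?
0.277667 eV

The ionization energy is the energy needed to remove the electron completely (n → ∞).

For a hydrogen-like ion with Z = 2, E_n = -13.6057 Z² / n² eV.

At n = 14: E_14 = -13.6057 × 2² / 14² = -0.277667347 eV
At n = ∞: E_∞ = 0 eV

Ionization energy = E_∞ - E_14 = 0 - (-0.277667347) = 0.277667347 eV
Ionization energy ≈ 0.277667 eV

This is also called the binding energy of the electron in state n = 14.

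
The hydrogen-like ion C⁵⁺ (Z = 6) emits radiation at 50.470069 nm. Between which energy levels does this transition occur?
n = 9 → n = 4

First, find the photon energy from the wavelength (hc = 1239.84 eV·nm):
E = hc/λ = 1239.84 eV·nm / 50.470069 nm = 24.565847 eV

The energy levels of C⁵⁺ satisfy E_n = -13.6057 × 6² / n² eV, so an emission n_i → n_f releases
ΔE = 13.6057 × 6² × (1/n_f² − 1/n_i²) eV.

Setting ΔE equal to the photon energy:
1/n_f² − 1/n_i² = 24.565847 / (13.6057 × 6²) = 0.050154321

Since 1/n_i² must be positive, we need 1/n_f² > 0.050154321, i.e. n_f ≤ 4. For each allowed n_f, solve n_i = (1/n_f² − 0.050154321)^(−1/2) and check whether it is a whole number:
  n_f = 1: 1/n_i² = 1.000000000 − 0.050154321 = 0.949845679 → n_i = 1.026  (not an integer) ✗
  n_f = 2: 1/n_i² = 0.250000000 − 0.050154321 = 0.199845679 → n_i = 2.237  (not an integer) ✗
  n_f = 3: 1/n_i² = 0.111111111 − 0.050154321 = 0.060956790 → n_i = 4.050  (not an integer) ✗
  n_f = 4: 1/n_i² = 0.062500000 − 0.050154321 = 0.012345679 → n_i = 9.000  → integer, n_i = 9 ✓

Only n_f = 4 gives an integer upper level, n_i = 9.

The transition is from n = 9 to n = 4 (emission).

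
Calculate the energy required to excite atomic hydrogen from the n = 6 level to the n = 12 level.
0.28345 eV

The energy levels of a hydrogen-like atom are E_n = -13.6057 eV / n².

Energy at n = 6: E_6 = -13.6057 / 6² = -0.37793611 eV
Energy at n = 12: E_12 = -13.6057 / 12² = -0.09448403 eV

The excitation energy is the difference:
ΔE = E_12 - E_6
ΔE = -0.09448403 - (-0.37793611)
ΔE = 0.28345 eV

Since this is positive, energy must be absorbed (photon absorption).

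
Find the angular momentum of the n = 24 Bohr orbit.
2.5310e-33 J·s (or 24ℏ)

In the Bohr model, angular momentum is quantized:
L = nℏ

where ℏ = h/(2π) = 1.054572e-34 J·s

For n = 24:
L = 24 × 1.054572e-34 J·s
L = 2.5310e-33 J·s

This can also be written as L = 24ℏ.
The angular momentum is an integer multiple of the reduced Planck constant.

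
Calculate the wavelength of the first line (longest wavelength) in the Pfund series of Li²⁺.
828.42285 nm

The longest wavelength corresponds to the smallest energy transition in the series.
The Pfund series has all transitions ending at n_f = 5.

For Li²⁺ (Z = 3), the first line (α-line) is the jump from n = 6 to n = 5:
E_6 = -13.6057 × 3² / 6² = -3.401425000 eV
E_5 = -13.6057 × 3² / 5² = -4.898052000 eV
ΔE = E_6 - E_5 = 1.496627000 eV

λ = hc/E = 1239.84 eV·nm / 1.496627000 eV
λ = 828.42285 nm

This is the α-line of the Pfund series in Li²⁺.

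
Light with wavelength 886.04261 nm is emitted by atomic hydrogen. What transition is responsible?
n = 11 → n = 3

First, find the photon energy from the wavelength (hc = 1239.84 eV·nm):
E = hc/λ = 1239.84 eV·nm / 886.04261 nm = 1.3993006 eV

The energy levels of hydrogen satisfy E_n = -13.6057 / n² eV, so an emission n_i → n_f releases
ΔE = 13.6057 × (1/n_f² − 1/n_i²) eV.

Setting ΔE equal to the photon energy:
1/n_f² − 1/n_i² = 1.3993006 / 13.6057 = 0.10284665

Since 1/n_i² must be positive, we need 1/n_f² > 0.10284665, i.e. n_f ≤ 3. For each allowed n_f, solve n_i = (1/n_f² − 0.10284665)^(−1/2) and check whether it is a whole number:
  n_f = 1: 1/n_i² = 1.00000000 − 0.10284665 = 0.89715335 → n_i = 1.056  (not an integer) ✗
  n_f = 2: 1/n_i² = 0.25000000 − 0.10284665 = 0.14715335 → n_i = 2.607  (not an integer) ✗
  n_f = 3: 1/n_i² = 0.11111111 − 0.10284665 = 0.00826446 → n_i = 11.000  → integer, n_i = 11 ✓

Only n_f = 3 gives an integer upper level, n_i = 11.

The transition is from n = 11 to n = 3 (emission).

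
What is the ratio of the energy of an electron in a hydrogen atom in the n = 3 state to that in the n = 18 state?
36.00000

Using E_n = -13.6057 Z² / n² eV with Z = 1:

E_3 = -13.6057 / 3² = -13.6057 / 9 = -1.51174444444 eV
E_18 = -13.6057 / 18² = -13.6057 / 324 = -0.04199290123 eV

The ratio is:
E_3/E_18 = (-1.51174444444) / (-0.04199290123)
E_3/E_18 = (-13.6057/9) / (-13.6057/324)
E_3/E_18 = 324/9
E_3/E_18 = 36.00000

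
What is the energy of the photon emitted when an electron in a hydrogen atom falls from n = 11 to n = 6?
0.265 eV

The energy levels are E_n = -13.6057 eV / n².

Energy at n = 11: E_11 = -13.6057 / 11² = -0.112444 eV
Energy at n = 6: E_6 = -13.6057 / 6² = -0.377936 eV

For emission (electron falling to lower state), the photon energy is:
E_photon = E_11 - E_6 = |-0.112444 - (-0.377936)|
E_photon = 0.265 eV

This energy is carried away by the emitted photon.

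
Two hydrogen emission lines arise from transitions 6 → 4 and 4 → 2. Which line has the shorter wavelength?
4 → 2

Calculate the energy for each transition:

Transition 6 → 4:
ΔE₁ = |E_4 - E_6| = |-13.6057/4² - (-13.6057/6²)|
ΔE₁ = |-0.85035625 - (-0.37793611)| = 0.47242 eV

Transition 4 → 2:
ΔE₂ = |E_2 - E_4| = |-13.6057/2² - (-13.6057/4²)|
ΔE₂ = |-3.40142500 - (-0.85035625)| = 2.55107 eV

Since 2.55107 eV > 0.47242 eV, the transition 4 → 2 emits the more energetic photon.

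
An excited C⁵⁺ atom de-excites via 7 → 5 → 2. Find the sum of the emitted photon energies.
112.46 eV

The energy levels of C⁵⁺ are E_n = -13.6057 × 6² / n² eV.

First transition (7 → 5):
ΔE₁ = |E_5 - E_7|
ΔE₁ = |-19.59220800 - (-9.99602449)| = 9.59618 eV

Second transition (5 → 2):
ΔE₂ = |E_2 - E_5|
ΔE₂ = |-122.45130000 - (-19.59220800)| = 102.85909 eV

Total energy released:
E_total = ΔE₁ + ΔE₂ = 9.59618 + 102.85909 = 112.46 eV

Note: This equals the direct transition 7 → 2: 112.46 eV ✓
Energy is conserved regardless of the path taken.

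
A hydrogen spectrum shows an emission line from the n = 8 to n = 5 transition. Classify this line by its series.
Pfund series

The spectral series in hydrogen are named based on the final (lower) energy level:
- Lyman series: n_final = 1 (ultraviolet)
- Balmer series: n_final = 2 (visible/near-UV)
- Paschen series: n_final = 3 (infrared)
- Brackett series: n_final = 4 (infrared)
- Pfund series: n_final = 5 (far infrared)

Since this transition ends at n = 5, it belongs to the Pfund series.

For reference, this 8 → 5 line has photon energy
ΔE = 13.6057 eV × (1/5² - 1/8²) = 0.33163893750 eV,
corresponding to wavelength λ = hc/ΔE = 1239.84 eV·nm / 0.33163893750 eV = 3738.52362 nm in the far infrared region.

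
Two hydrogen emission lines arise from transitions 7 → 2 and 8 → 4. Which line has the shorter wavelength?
7 → 2

Calculate the energy for each transition:

Transition 7 → 2:
ΔE₁ = |E_2 - E_7| = |-13.6057/2² - (-13.6057/7²)|
ΔE₁ = |-3.40142500000 - (-0.27766734694)| = 3.12375765 eV

Transition 8 → 4:
ΔE₂ = |E_4 - E_8| = |-13.6057/4² - (-13.6057/8²)|
ΔE₂ = |-0.85035625000 - (-0.21258906250)| = 0.63776719 eV

Since 3.12375765 eV > 0.63776719 eV, the transition 7 → 2 emits the more energetic photon.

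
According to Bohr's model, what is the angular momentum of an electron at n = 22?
2.32e-33 J·s (or 22ℏ)

In the Bohr model, angular momentum is quantized:
L = nℏ

where ℏ = h/(2π) = 1.0546e-34 J·s

For n = 22:
L = 22 × 1.0546e-34 J·s
L = 2.32e-33 J·s

This can also be written as L = 22ℏ.
The angular momentum is an integer multiple of the reduced Planck constant.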